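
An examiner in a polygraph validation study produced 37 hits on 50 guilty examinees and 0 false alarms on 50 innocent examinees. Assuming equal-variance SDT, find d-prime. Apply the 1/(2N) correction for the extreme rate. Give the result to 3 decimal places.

The false-alarm rate is 0/50 = 0, so apply the 1/(2N) correction: FA → 1/(2·50) = 0.01000.
z(H) = z(0.74000) = 0.6433
z(FA) = z(0.01000) = -2.3263
d' = 0.6433 − (-2.3263) = 2.9696

d-prime = 2.970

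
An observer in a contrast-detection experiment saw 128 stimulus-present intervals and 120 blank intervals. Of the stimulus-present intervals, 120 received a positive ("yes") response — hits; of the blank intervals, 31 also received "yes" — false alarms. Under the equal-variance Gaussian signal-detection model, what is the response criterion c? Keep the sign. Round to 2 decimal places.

c = -0.44

H = 120/128 = 0.9375
FA = 31/120 = 0.2583
z(H) = z(0.9375) = 1.5341
z(FA) = z(0.2583) = -0.6486
c = −½·[z(H) + z(FA)] = −0.5 × (1.5341 + (-0.6486)) = -0.44275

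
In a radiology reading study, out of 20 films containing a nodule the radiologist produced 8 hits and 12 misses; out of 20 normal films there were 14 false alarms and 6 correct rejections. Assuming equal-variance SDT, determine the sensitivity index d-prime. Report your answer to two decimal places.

H = 8/20 = 0.4000
FA = 14/20 = 0.7000
z(H) = z(0.4000) = -0.253
z(FA) = z(0.7000) = 0.524
d' = z(H) − z(FA) = -0.253 − 0.524 = -0.777

d-prime = -0.78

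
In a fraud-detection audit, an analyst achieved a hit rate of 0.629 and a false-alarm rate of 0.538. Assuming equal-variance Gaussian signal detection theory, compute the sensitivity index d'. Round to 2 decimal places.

z(H) = z(0.629) = 0.329
z(FA) = z(0.538) = 0.095
d' = z(H) − z(FA) = 0.329 − 0.095 = 0.234

d' = 0.23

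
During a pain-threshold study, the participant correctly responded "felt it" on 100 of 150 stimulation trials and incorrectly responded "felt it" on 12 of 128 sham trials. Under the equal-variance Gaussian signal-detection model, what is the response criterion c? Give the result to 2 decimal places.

H = 100/150 = 0.6667
FA = 12/128 = 0.0938
z(0.6667) = 0.4308, z(0.0938) = -1.3177
c = −½·[z(H) + z(FA)] = −0.5 × (0.4308 + (-1.3177)) = 0.44345

c = 0.44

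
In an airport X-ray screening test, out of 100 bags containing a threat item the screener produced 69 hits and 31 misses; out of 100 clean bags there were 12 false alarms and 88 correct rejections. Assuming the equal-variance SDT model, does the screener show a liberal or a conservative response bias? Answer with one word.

conservative

z(H) = 0.496, z(FA) = -1.175
c = −½·(z(H) + z(FA)) = 0.3395
c > 0 → conservative criterion (biased toward responding “no”).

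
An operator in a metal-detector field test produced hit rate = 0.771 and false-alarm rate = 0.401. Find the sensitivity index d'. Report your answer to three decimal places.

d' = 0.993

z(H) = z(0.771) = 0.7421
z(FA) = z(0.401) = -0.2508
d' = z(H) − z(FA) = 0.7421 − (-0.2508) = 0.9929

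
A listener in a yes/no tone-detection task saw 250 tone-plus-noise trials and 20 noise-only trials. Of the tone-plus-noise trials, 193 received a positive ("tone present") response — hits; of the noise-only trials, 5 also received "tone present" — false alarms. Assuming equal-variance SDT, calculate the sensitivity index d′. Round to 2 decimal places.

H = 193/250 = 0.7720
FA = 5/20 = 0.2500
z(H) = z(0.7720) = 0.745
z(FA) = z(0.2500) = -0.674
d' = z(H) − z(FA) = 0.745 − (-0.674) = 1.419

d′ = 1.42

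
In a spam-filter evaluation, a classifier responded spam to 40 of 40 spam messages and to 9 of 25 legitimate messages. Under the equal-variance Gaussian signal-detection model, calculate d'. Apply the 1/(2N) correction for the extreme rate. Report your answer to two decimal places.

The hit rate is 40/40 = 1, so apply the 1/(2N) correction: H → 1 − 1/(2·40) = 0.98750.
z(H) = z(0.98750) = 2.241
z(FA) = z(0.36000) = -0.358
d' = 2.241 − (-0.358) = 2.599

d' = 2.60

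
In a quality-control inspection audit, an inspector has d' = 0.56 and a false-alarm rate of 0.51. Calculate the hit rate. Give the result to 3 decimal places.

hit rate = 0.721

z(false-alarm rate) = z(0.51) = 0.0251
z(H) = z(FA) + d' = 0.0251 + 0.56 = 0.5851
hit rate = Φ(0.5851) = 0.7208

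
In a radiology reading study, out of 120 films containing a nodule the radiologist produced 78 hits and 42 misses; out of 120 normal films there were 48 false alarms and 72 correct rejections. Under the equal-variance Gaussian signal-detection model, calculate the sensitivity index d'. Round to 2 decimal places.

H = 78/120 = 0.6500
FA = 48/120 = 0.4000
z(0.6500) = 0.3853, z(0.4000) = -0.2533
d' = z(H) − z(FA) = 0.3853 − (-0.2533) = 0.6386

d' = 0.64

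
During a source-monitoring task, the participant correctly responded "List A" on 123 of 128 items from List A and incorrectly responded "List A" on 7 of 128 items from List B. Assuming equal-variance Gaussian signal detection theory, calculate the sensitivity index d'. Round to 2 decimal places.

H = 123/128 = 0.9609
FA = 7/128 = 0.0547
Φ⁻¹(H) = Φ⁻¹(0.9609) = 1.7612
Φ⁻¹(FA) = Φ⁻¹(0.0547) = -1.6009
d' = z(H) − z(FA) = 1.7612 − (-1.6009) = 3.3621

d' = 3.36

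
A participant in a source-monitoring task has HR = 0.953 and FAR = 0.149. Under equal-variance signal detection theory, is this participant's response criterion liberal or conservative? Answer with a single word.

liberal

z(H) = 1.675, z(FA) = -1.041
c = −½·(z(H) + z(FA)) = -0.317
c < 0 → liberal criterion (biased toward responding “yes”).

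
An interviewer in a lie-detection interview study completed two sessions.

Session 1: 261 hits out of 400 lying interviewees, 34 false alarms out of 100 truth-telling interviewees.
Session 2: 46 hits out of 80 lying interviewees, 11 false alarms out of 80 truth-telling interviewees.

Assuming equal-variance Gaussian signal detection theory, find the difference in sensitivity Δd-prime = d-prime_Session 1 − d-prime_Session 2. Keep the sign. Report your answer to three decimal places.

Session 1: z(0.6525) = 0.3921, z(0.3400) = -0.4125, d' = 0.8046
Session 2: z(0.5750) = 0.1891, z(0.1375) = -1.0916, d' = 1.2807
Δd' = d'_Session 1 − d'_Session 2 = 0.8046 − 1.2807 = -0.4761
Session 2 has the higher sensitivity.

Δd-prime = -0.476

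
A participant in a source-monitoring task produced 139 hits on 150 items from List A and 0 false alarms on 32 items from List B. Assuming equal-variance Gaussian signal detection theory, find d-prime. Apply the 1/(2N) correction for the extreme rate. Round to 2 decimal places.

The false-alarm rate is 0/32 = 0, so apply the 1/(2N) correction: FA → 1/(2·32) = 0.01562.
z(H) = z(0.92667) = 1.451
z(FA) = z(0.01562) = -2.154
d' = 1.451 − (-2.154) = 3.605

d-prime = 3.61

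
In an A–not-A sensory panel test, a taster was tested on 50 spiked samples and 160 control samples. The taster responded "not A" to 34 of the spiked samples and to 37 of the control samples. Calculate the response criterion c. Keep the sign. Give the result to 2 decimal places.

H = 34/50 = 0.6800
FA = 37/160 = 0.2313
z(H) = z(0.6800) = 0.4677
z(FA) = z(0.2313) = -0.7346
c = −½·[z(H) + z(FA)] = −0.5 × (0.4677 + (-0.7346)) = 0.13345
c > 0: the taster has a conservative response bias.

c = 0.13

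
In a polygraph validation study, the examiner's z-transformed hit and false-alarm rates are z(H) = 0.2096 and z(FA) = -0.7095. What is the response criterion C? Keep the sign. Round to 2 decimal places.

c = −½·[z(H) + z(FA)] = −½·(0.2096 + (-0.7095)) = 0.24995
c > 0: the examiner has a conservative response bias.

C = 0.25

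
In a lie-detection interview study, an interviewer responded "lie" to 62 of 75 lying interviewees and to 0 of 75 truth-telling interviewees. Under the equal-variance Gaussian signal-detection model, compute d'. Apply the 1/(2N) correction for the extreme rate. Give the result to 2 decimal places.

The false-alarm rate is 0/75 = 0, so apply the 1/(2N) correction: FA → 1/(2·75) = 0.00667.
z(H) = z(0.82667) = 0.941
z(FA) = z(0.00667) = -2.475
d' = 0.941 − (-2.475) = 3.416

d' = 3.42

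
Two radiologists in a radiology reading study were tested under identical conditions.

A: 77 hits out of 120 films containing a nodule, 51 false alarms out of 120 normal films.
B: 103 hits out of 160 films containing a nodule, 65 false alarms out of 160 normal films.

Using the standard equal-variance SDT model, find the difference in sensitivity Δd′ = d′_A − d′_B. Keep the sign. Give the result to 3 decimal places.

Δd′ = -0.054

A: z(0.6417) = 0.3630, z(0.4250) = -0.1891, d' = 0.5521
B: z(0.6438) = 0.3686, z(0.4062) = -0.2373, d' = 0.6059
Δd' = d'_A − d'_B = 0.5521 − 0.6059 = -0.0538
B has the higher sensitivity.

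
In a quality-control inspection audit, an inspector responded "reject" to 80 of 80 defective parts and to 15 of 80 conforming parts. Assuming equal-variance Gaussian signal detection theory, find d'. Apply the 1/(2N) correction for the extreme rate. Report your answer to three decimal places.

The hit rate is 80/80 = 1, so apply the 1/(2N) correction: H → 1 − 1/(2·80) = 0.99375.
z(H) = z(0.99375) = 2.4977
z(FA) = z(0.18750) = -0.8871
d' = 2.4977 − (-0.8871) = 3.3848

d' = 3.385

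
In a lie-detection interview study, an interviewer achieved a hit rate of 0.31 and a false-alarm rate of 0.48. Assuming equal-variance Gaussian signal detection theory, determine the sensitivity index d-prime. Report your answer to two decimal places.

z(H) = z(0.31) = -0.496
z(FA) = z(0.48) = -0.050
d' = z(H) − z(FA) = -0.496 − (-0.050) = -0.446

d-prime = -0.45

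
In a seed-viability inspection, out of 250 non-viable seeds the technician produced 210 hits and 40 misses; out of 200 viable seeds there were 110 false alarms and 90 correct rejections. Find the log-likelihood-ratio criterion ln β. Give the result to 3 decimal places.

ln β = -0.487

H = 210/250 = 0.8400
FA = 110/200 = 0.5500
z(0.8400) = 0.9945, z(0.5500) = 0.1257
ln β = −½·[z(H)² − z(FA)²] = −0.5 × (0.9890 − 0.0158) = -0.4866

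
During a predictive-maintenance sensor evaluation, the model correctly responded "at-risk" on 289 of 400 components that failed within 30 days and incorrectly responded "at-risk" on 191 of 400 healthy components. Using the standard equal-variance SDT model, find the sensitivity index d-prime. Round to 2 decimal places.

H = 289/400 = 0.7225
FA = 191/400 = 0.4775
z(H) = z(0.7225) = 0.590
z(FA) = z(0.4775) = -0.056
d' = z(H) − z(FA) = 0.590 − (-0.056) = 0.646

d-prime = 0.65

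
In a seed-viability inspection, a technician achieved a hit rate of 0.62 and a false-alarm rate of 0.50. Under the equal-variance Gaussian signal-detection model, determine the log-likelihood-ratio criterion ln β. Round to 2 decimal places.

z(H) = z(0.62) = 0.305
z(FA) = z(0.50) = 0.000
ln β = −½·[z(H)² − z(FA)²] = −0.5 × (0.093 − 0.000) = -0.0465

ln β = -0.05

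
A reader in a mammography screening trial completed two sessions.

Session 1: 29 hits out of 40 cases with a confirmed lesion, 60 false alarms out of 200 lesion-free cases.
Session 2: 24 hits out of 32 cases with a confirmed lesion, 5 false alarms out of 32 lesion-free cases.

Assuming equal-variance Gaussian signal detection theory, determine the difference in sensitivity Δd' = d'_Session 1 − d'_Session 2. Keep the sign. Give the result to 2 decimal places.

Δd' = -0.56

Session 1: z(0.7250) = 0.598, z(0.3000) = -0.524, d' = 1.122
Session 2: z(0.7500) = 0.674, z(0.1562) = -1.010, d' = 1.684
Δd' = d'_Session 1 − d'_Session 2 = 1.122 − 1.684 = -0.562
Session 2 has the higher sensitivity.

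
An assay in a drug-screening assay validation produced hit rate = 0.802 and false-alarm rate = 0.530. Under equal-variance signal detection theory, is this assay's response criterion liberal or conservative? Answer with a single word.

z(H) = 0.849, z(FA) = 0.075
c = −½·(z(H) + z(FA)) = -0.462
c < 0 → liberal criterion (biased toward responding “yes”).

liberal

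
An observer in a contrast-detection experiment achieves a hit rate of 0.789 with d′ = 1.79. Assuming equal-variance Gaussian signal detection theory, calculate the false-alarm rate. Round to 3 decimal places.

false-alarm rate = 0.162

z(hit rate) = z(0.789) = 0.8030
z(FA) = z(H) − d' = 0.8030 − 1.79 = -0.9870
false-alarm rate = Φ(-0.9870) = 0.1618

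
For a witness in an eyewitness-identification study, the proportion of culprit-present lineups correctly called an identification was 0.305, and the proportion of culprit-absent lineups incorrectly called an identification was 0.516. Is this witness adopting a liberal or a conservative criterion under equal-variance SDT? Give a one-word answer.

z(H) = -0.510, z(FA) = 0.040
c = −½·(z(H) + z(FA)) = 0.235
c > 0 → conservative criterion (biased toward responding “no”).

conservative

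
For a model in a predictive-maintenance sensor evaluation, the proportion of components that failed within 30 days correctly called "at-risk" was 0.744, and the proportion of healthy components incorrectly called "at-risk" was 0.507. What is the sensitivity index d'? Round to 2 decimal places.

d' = 0.64

z(H) = 0.6557
z(FA) = 0.0175
d' = z(H) − z(FA) = 0.6557 − 0.0175 = 0.6382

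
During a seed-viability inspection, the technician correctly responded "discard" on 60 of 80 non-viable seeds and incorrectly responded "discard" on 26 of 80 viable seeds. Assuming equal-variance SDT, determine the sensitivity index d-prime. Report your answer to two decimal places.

H = 60/80 = 0.7500
FA = 26/80 = 0.3250
z(H) = 0.674
z(FA) = -0.454
d' = z(H) − z(FA) = 0.674 − (-0.454) = 1.128

d-prime = 1.13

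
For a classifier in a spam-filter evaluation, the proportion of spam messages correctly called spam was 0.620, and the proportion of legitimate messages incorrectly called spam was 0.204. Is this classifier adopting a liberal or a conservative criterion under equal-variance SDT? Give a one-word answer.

conservative

z(H) = 0.305, z(FA) = -0.827
c = −½·(z(H) + z(FA)) = 0.261
c > 0 → conservative criterion (biased toward responding “no”).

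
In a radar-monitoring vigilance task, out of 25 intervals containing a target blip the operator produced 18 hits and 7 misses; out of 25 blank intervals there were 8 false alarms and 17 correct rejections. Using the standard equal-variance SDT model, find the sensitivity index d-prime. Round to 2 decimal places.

d-prime = 1.05

H = 18/25 = 0.7200
FA = 8/25 = 0.3200
Φ⁻¹(H) = 0.583
Φ⁻¹(FA) = -0.468
d' = z(H) − z(FA) = 0.583 − (-0.468) = 1.051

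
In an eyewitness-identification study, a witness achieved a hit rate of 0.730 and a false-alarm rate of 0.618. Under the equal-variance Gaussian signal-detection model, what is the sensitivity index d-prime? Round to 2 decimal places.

d-prime = 0.31

z(H) = z(0.730) = 0.6128
z(FA) = z(0.618) = 0.3002
d' = z(H) − z(FA) = 0.6128 − 0.3002 = 0.3126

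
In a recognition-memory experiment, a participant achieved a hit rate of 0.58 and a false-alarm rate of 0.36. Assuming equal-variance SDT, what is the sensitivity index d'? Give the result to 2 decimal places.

d' = 0.56

z(H) = 0.202
z(FA) = -0.358
d' = z(H) − z(FA) = 0.202 − (-0.358) = 0.560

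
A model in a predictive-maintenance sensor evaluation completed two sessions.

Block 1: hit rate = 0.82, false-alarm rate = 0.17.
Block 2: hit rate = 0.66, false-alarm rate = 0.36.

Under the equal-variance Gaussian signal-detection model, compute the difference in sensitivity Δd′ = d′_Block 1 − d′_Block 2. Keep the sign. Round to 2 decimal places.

Block 1: z(0.82) = 0.915, z(0.17) = -0.954, d' = 1.869
Block 2: z(0.66) = 0.412, z(0.36) = -0.358, d' = 0.770
Δd' = d'_Block 1 − d'_Block 2 = 1.869 − 0.770 = 1.099
Block 1 has the higher sensitivity.

Δd′ = 1.10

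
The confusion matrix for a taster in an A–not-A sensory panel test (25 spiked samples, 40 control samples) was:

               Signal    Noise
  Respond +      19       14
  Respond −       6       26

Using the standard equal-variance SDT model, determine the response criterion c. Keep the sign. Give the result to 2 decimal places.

c = -0.16

H = 19/25 = 0.7600
FA = 14/40 = 0.3500
z(H) = 0.706
z(FA) = -0.385
c = −½·[z(H) + z(FA)] = −0.5 × (0.706 + (-0.385)) = -0.1605
c < 0: the taster has a liberal response bias.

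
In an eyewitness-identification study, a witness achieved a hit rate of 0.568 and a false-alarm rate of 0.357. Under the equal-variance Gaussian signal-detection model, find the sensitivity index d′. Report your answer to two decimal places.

d′ = 0.54

Φ⁻¹(H) = Φ⁻¹(0.568) = 0.1713
Φ⁻¹(FA) = Φ⁻¹(0.357) = -0.3665
d' = z(H) − z(FA) = 0.1713 − (-0.3665) = 0.5378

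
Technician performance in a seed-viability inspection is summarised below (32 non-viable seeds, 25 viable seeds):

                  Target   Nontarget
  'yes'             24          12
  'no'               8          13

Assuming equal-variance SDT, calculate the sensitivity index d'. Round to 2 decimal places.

H = 24/32 = 0.7500
FA = 12/25 = 0.4800
z(0.7500) = 0.6745, z(0.4800) = -0.0502
d' = z(H) − z(FA) = 0.6745 − (-0.0502) = 0.7247

d' = 0.72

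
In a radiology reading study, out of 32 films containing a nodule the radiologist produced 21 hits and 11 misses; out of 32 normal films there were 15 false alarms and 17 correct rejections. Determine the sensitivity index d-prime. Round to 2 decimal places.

d-prime = 0.48

H = 21/32 = 0.6562
FA = 15/32 = 0.4688
z(0.6562) = 0.402, z(0.4688) = -0.078
d' = z(H) − z(FA) = 0.402 − (-0.078) = 0.480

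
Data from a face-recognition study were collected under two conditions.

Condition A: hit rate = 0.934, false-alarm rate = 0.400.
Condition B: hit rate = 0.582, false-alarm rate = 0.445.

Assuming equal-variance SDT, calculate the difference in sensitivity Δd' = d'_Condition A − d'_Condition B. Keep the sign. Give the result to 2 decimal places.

Δd' = 1.41

Condition A: z(0.934) = 1.506, z(0.400) = -0.253, d' = 1.759
Condition B: z(0.582) = 0.207, z(0.445) = -0.138, d' = 0.345
Δd' = d'_Condition A − d'_Condition B = 1.759 − 0.345 = 1.414
Condition A has the higher sensitivity.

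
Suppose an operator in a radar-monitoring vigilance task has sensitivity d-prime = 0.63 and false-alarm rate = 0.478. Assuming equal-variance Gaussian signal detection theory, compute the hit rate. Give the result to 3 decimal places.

z(false-alarm rate) = z(0.478) = -0.0552
z(H) = z(FA) + d' = -0.0552 + 0.63 = 0.5748
hit rate = Φ(0.5748) = 0.7173

hit rate = 0.717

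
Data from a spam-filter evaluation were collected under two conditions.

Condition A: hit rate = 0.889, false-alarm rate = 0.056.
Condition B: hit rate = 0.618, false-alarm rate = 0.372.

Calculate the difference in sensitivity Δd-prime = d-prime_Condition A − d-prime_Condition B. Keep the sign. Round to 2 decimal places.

Condition A: z(0.889) = 1.221, z(0.056) = -1.589, d' = 2.810
Condition B: z(0.618) = 0.300, z(0.372) = -0.327, d' = 0.627
Δd' = d'_Condition A − d'_Condition B = 2.810 − 0.627 = 2.183
Condition A has the higher sensitivity.

Δd-prime = 2.18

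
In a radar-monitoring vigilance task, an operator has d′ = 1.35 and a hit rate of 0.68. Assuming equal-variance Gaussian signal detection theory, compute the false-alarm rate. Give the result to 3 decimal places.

z(hit rate) = z(0.68) = 0.4677
z(FA) = z(H) − d' = 0.4677 − 1.35 = -0.8823
false-alarm rate = Φ(-0.8823) = 0.1888

false-alarm rate = 0.189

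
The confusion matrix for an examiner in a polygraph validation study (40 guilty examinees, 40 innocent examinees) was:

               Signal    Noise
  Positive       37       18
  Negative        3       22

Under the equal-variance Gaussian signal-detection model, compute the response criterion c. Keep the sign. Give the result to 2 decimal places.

H = 37/40 = 0.9250
FA = 18/40 = 0.4500
z(H) = z(0.9250) = 1.4395
z(FA) = z(0.4500) = -0.1257
c = −½·[z(H) + z(FA)] = −0.5 × (1.4395 + (-0.1257)) = -0.6569

c = -0.66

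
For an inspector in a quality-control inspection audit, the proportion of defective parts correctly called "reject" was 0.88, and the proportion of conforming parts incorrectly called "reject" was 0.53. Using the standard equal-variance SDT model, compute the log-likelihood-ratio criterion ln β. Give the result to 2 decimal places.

ln β = -0.69

z(0.88) = 1.175, z(0.53) = 0.075
ln β = −½·[z(H)² − z(FA)²] = −0.5 × (1.381 − 0.006) = -0.6875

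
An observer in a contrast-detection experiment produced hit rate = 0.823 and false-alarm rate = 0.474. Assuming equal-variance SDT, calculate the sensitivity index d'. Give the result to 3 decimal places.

d' = 0.992

z(0.823) = 0.9269, z(0.474) = -0.0652
d' = z(H) − z(FA) = 0.9269 − (-0.0652) = 0.9921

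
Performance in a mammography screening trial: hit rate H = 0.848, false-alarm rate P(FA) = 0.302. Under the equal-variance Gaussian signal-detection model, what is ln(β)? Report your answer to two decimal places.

ln β = -0.39

Φ⁻¹(H) = Φ⁻¹(0.848) = 1.028
Φ⁻¹(FA) = Φ⁻¹(0.302) = -0.519
ln β = −½·[z(H)² − z(FA)²] = −0.5 × (1.057 − 0.269) = -0.394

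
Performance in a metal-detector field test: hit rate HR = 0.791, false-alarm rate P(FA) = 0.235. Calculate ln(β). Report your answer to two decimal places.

Φ⁻¹(H) = Φ⁻¹(0.791) = 0.810
Φ⁻¹(FA) = Φ⁻¹(0.235) = -0.722
ln β = −½·[z(H)² − z(FA)²] = −0.5 × (0.656 − 0.521) = -0.0675

ln β = -0.07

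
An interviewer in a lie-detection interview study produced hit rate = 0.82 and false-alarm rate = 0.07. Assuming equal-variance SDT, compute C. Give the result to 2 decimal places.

C = 0.28

z(0.82) = 0.9154, z(0.07) = -1.4758
c = −½·[z(H) + z(FA)] = −0.5 × (0.9154 + (-1.4758)) = 0.2802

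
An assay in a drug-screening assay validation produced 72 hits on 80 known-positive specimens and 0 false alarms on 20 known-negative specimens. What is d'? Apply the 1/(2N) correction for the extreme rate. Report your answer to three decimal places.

d' = 3.242

The false-alarm rate is 0/20 = 0, so apply the 1/(2N) correction: FA → 1/(2·20) = 0.02500.
z(H) = z(0.90000) = 1.2816
z(FA) = z(0.02500) = -1.9600
d' = 1.2816 − (-1.9600) = 3.2416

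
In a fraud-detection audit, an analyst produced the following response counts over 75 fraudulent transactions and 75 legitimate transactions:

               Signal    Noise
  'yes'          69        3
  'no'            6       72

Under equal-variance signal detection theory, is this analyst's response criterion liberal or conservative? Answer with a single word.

z(H) = 1.405, z(FA) = -1.751
c = −½·(z(H) + z(FA)) = 0.173
c > 0 → conservative criterion (biased toward responding “no”).

conservative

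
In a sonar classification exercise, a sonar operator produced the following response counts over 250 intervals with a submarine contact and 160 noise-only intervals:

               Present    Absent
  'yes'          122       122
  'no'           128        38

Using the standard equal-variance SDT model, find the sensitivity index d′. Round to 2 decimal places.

H = 122/250 = 0.4880
FA = 122/160 = 0.7625
z(H) = -0.030
z(FA) = 0.714
d' = z(H) − z(FA) = -0.030 − 0.714 = -0.744

d′ = -0.74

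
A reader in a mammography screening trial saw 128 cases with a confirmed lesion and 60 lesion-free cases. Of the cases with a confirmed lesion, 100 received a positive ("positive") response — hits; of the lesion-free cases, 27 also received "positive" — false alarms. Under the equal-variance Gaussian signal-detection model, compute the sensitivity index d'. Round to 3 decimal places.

H = 100/128 = 0.7812
FA = 27/60 = 0.4500
z(H) = z(0.7812) = 0.7763
z(FA) = z(0.4500) = -0.1257
d' = z(H) − z(FA) = 0.7763 − (-0.1257) = 0.9020

d' = 0.902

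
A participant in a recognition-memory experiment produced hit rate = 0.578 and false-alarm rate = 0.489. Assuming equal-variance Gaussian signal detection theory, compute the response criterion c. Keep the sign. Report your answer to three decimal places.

c = -0.085

Φ⁻¹(H) = Φ⁻¹(0.578) = 0.1968
Φ⁻¹(FA) = Φ⁻¹(0.489) = -0.0276
c = −½·[z(H) + z(FA)] = −0.5 × (0.1968 + (-0.0276)) = -0.0846
c < 0: the participant has a liberal response bias.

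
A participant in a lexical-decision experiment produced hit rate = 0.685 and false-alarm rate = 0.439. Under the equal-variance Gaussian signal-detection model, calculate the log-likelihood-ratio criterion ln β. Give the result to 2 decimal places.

z(H) = 0.482
z(FA) = -0.154
ln β = −½·[z(H)² − z(FA)²] = −0.5 × (0.232 − 0.024) = -0.104

ln β = -0.10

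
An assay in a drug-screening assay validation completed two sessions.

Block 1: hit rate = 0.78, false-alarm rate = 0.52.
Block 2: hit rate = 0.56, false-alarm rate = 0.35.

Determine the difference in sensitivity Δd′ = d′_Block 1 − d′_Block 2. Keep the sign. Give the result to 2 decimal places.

Block 1: z(0.78) = 0.772, z(0.52) = 0.050, d' = 0.722
Block 2: z(0.56) = 0.151, z(0.35) = -0.385, d' = 0.536
Δd' = d'_Block 1 − d'_Block 2 = 0.722 − 0.536 = 0.186
Block 1 has the higher sensitivity.

Δd′ = 0.19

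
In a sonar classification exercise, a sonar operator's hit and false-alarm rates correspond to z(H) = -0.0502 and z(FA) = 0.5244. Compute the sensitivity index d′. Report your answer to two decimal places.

d' = z(H) − z(FA) = -0.0502 − 0.5244 = -0.5746

d′ = -0.57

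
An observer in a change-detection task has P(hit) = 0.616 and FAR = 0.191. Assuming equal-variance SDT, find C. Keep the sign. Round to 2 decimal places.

C = 0.29

z(H) = 0.2950
z(FA) = -0.8742
c = −½·[z(H) + z(FA)] = −0.5 × (0.2950 + (-0.8742)) = 0.2896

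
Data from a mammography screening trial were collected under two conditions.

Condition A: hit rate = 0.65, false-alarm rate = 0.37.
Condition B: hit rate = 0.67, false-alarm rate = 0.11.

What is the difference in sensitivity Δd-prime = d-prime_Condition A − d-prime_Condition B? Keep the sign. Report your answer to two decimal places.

Δd-prime = -0.95

Condition A: z(0.65) = 0.385, z(0.37) = -0.332, d' = 0.717
Condition B: z(0.67) = 0.440, z(0.11) = -1.227, d' = 1.667
Δd' = d'_Condition A − d'_Condition B = 0.717 − 1.667 = -0.950
Condition B has the higher sensitivity.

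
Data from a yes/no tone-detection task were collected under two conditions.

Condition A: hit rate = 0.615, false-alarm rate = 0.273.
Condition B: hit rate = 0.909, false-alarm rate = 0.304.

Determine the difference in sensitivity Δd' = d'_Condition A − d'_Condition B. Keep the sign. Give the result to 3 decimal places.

Condition A: z(0.615) = 0.2924, z(0.273) = -0.6038, d' = 0.8962
Condition B: z(0.909) = 1.3346, z(0.304) = -0.5129, d' = 1.8475
Δd' = d'_Condition A − d'_Condition B = 0.8962 − 1.8475 = -0.9513
Condition B has the higher sensitivity.

Δd' = -0.951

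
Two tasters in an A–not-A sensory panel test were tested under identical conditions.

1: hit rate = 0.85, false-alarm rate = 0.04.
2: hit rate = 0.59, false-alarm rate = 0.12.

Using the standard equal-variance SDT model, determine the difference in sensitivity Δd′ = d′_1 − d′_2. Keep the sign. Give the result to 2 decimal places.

1: z(0.85) = 1.036, z(0.04) = -1.751, d' = 2.787
2: z(0.59) = 0.228, z(0.12) = -1.175, d' = 1.403
Δd' = d'_1 − d'_2 = 2.787 − 1.403 = 1.384
1 has the higher sensitivity.

Δd′ = 1.38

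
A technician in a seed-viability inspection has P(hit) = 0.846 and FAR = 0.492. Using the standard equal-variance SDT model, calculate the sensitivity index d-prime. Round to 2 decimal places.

z(H) = z(0.846) = 1.019
z(FA) = z(0.492) = -0.020
d' = z(H) − z(FA) = 1.019 − (-0.020) = 1.039

d-prime = 1.04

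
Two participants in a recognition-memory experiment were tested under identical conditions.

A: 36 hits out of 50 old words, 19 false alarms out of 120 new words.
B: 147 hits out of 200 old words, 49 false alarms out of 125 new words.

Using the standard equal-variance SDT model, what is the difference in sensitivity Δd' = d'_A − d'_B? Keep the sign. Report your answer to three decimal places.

A: z(0.7200) = 0.5828, z(0.1583) = -1.0015, d' = 1.5843
B: z(0.7350) = 0.6280, z(0.3920) = -0.2741, d' = 0.9021
Δd' = d'_A − d'_B = 1.5843 − 0.9021 = 0.6822
A has the higher sensitivity.

Δd' = 0.682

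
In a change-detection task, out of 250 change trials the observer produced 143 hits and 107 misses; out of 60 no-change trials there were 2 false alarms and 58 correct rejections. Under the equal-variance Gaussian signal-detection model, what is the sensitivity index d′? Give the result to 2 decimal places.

H = 143/250 = 0.5720
FA = 2/60 = 0.0333
z(H) = z(0.5720) = 0.181
z(FA) = z(0.0333) = -1.834
d' = z(H) − z(FA) = 0.181 − (-1.834) = 2.015

d′ = 2.02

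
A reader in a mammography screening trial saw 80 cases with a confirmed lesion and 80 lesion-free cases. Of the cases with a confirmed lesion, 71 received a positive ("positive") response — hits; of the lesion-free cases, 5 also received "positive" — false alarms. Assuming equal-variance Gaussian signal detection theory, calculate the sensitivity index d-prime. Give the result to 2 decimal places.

H = 71/80 = 0.8875
FA = 5/80 = 0.0625
z(H) = z(0.8875) = 1.2133
z(FA) = z(0.0625) = -1.5341
d' = z(H) − z(FA) = 1.2133 − (-1.5341) = 2.7474

d-prime = 2.75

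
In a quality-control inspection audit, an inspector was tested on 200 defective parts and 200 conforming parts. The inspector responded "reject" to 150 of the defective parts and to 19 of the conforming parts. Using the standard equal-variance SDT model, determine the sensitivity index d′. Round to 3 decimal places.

H = 150/200 = 0.7500
FA = 19/200 = 0.0950
z(H) = 0.6745
z(FA) = -1.3106
d' = z(H) − z(FA) = 0.6745 − (-1.3106) = 1.9851

d′ = 1.985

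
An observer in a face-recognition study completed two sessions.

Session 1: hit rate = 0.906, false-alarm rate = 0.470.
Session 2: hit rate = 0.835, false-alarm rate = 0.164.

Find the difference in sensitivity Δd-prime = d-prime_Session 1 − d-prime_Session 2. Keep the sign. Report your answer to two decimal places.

Session 1: z(0.906) = 1.317, z(0.470) = -0.075, d' = 1.392
Session 2: z(0.835) = 0.974, z(0.164) = -0.978, d' = 1.952
Δd' = d'_Session 1 − d'_Session 2 = 1.392 − 1.952 = -0.560
Session 2 has the higher sensitivity.

Δd-prime = -0.56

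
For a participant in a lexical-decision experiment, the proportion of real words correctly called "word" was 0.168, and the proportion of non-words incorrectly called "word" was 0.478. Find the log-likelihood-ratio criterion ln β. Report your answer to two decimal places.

ln β = -0.46

z(H) = -0.962
z(FA) = -0.055
ln β = −½·[z(H)² − z(FA)²] = −0.5 × (0.925 − 0.003) = -0.461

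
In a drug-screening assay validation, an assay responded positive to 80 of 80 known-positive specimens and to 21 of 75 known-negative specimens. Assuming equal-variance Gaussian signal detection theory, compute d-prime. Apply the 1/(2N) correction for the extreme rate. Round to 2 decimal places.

d-prime = 3.08

The hit rate is 80/80 = 1, so apply the 1/(2N) correction: H → 1 − 1/(2·80) = 0.99375.
z(H) = z(0.99375) = 2.498
z(FA) = z(0.28000) = -0.583
d' = 2.498 − (-0.583) = 3.081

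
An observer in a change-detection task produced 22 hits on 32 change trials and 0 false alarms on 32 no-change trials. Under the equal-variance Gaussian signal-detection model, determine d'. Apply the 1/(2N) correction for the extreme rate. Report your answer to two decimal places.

The false-alarm rate is 0/32 = 0, so apply the 1/(2N) correction: FA → 1/(2·32) = 0.01562.
z(H) = z(0.68750) = 0.489
z(FA) = z(0.01562) = -2.154
d' = 0.489 − (-2.154) = 2.643

d' = 2.64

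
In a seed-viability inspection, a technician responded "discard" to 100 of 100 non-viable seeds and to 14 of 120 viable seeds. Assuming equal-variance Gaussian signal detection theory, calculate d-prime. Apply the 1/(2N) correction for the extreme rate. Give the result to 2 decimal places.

The hit rate is 100/100 = 1, so apply the 1/(2N) correction: H → 1 − 1/(2·100) = 0.99500.
z(H) = z(0.99500) = 2.576
z(FA) = z(0.11667) = -1.192
d' = 2.576 − (-1.192) = 3.768

d-prime = 3.77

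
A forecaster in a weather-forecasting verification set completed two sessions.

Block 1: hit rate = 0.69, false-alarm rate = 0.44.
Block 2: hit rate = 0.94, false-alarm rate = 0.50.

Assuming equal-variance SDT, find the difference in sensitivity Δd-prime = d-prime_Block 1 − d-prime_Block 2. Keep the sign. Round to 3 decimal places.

Δd-prime = -0.908

Block 1: z(0.69) = 0.4959, z(0.44) = -0.1510, d' = 0.6469
Block 2: z(0.94) = 1.5548, z(0.50) = 0.0000, d' = 1.5548
Δd' = d'_Block 1 − d'_Block 2 = 0.6469 − 1.5548 = -0.9079
Block 2 has the higher sensitivity.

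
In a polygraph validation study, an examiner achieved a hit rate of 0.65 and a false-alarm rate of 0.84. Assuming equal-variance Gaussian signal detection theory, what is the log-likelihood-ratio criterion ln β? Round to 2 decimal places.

ln β = 0.42

z(0.65) = 0.385, z(0.84) = 0.994
ln β = −½·[z(H)² − z(FA)²] = −0.5 × (0.148 − 0.988) = 0.420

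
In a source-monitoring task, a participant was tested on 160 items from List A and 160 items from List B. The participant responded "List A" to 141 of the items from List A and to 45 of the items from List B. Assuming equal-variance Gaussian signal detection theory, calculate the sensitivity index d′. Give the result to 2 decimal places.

H = 141/160 = 0.8812
FA = 45/160 = 0.2812
z(0.8812) = 1.181, z(0.2812) = -0.579
d' = z(H) − z(FA) = 1.181 − (-0.579) = 1.760

d′ = 1.76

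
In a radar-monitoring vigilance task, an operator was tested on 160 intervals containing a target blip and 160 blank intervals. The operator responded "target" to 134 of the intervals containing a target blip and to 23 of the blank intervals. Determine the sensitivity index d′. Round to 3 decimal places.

d′ = 2.048

H = 134/160 = 0.8375
FA = 23/160 = 0.1437
Φ⁻¹(H) = Φ⁻¹(0.8375) = 0.9842
Φ⁻¹(FA) = Φ⁻¹(0.1437) = -1.0638
d' = z(H) − z(FA) = 0.9842 − (-1.0638) = 2.0480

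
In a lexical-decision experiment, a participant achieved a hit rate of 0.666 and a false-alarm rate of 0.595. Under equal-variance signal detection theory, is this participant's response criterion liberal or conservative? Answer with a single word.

liberal

z(H) = 0.429, z(FA) = 0.240
c = −½·(z(H) + z(FA)) = -0.3345
c < 0 → liberal criterion (biased toward responding “yes”).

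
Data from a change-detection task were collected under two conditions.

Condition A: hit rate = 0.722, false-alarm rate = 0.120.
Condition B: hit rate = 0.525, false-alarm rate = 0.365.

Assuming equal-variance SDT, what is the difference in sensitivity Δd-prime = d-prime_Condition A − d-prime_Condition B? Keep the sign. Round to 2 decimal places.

Δd-prime = 1.36

Condition A: z(0.722) = 0.589, z(0.120) = -1.175, d' = 1.764
Condition B: z(0.525) = 0.063, z(0.365) = -0.345, d' = 0.408
Δd' = d'_Condition A − d'_Condition B = 1.764 − 0.408 = 1.356
Condition A has the higher sensitivity.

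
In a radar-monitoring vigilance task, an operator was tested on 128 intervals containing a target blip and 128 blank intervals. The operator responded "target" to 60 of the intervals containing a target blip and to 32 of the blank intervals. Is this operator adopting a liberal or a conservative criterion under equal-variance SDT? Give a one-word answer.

z(H) = -0.078, z(FA) = -0.674
c = −½·(z(H) + z(FA)) = 0.376
c > 0 → conservative criterion (biased toward responding “no”).

conservative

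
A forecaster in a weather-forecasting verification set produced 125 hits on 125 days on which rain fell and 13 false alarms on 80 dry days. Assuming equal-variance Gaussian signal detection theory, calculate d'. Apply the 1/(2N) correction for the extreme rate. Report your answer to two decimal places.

The hit rate is 125/125 = 1, so apply the 1/(2N) correction: H → 1 − 1/(2·125) = 0.99600.
z(H) = z(0.99600) = 2.652
z(FA) = z(0.16250) = -0.984
d' = 2.652 − (-0.984) = 3.636

d' = 3.64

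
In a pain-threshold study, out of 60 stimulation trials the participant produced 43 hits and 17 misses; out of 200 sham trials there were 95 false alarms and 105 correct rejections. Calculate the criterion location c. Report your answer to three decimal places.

c = -0.255

H = 43/60 = 0.7167
FA = 95/200 = 0.4750
z(H) = z(0.7167) = 0.5731
z(FA) = z(0.4750) = -0.0627
c = −½·[z(H) + z(FA)] = −0.5 × (0.5731 + (-0.0627)) = -0.2552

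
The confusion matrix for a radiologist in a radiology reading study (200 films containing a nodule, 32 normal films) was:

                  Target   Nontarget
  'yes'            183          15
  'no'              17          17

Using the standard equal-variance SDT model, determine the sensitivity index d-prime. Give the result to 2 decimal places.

d-prime = 1.45

H = 183/200 = 0.9150
FA = 15/32 = 0.4688
Φ⁻¹(0.9150) = 1.3722, Φ⁻¹(0.4688) = -0.0783
d' = z(H) − z(FA) = 1.3722 − (-0.0783) = 1.4505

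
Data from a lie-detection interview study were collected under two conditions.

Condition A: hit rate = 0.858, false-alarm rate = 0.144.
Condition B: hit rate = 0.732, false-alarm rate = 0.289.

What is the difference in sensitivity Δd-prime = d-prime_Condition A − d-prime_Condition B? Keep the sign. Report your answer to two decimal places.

Condition A: z(0.858) = 1.071, z(0.144) = -1.063, d' = 2.134
Condition B: z(0.732) = 0.619, z(0.289) = -0.556, d' = 1.175
Δd' = d'_Condition A − d'_Condition B = 2.134 − 1.175 = 0.959
Condition A has the higher sensitivity.

Δd-prime = 0.96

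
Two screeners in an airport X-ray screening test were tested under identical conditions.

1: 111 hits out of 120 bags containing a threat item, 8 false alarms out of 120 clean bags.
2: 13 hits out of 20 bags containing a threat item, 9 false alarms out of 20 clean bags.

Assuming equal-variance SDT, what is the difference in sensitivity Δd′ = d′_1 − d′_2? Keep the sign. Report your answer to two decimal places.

1: z(0.9250) = 1.440, z(0.0667) = -1.501, d' = 2.941
2: z(0.6500) = 0.385, z(0.4500) = -0.126, d' = 0.511
Δd' = d'_1 − d'_2 = 2.941 − 0.511 = 2.430
1 has the higher sensitivity.

Δd′ = 2.43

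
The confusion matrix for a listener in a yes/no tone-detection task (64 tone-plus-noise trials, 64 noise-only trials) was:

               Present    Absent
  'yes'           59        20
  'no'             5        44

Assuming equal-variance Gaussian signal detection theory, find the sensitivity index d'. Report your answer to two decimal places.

d' = 1.91

H = 59/64 = 0.9219
FA = 20/64 = 0.3125
z(H) = 1.4180
z(FA) = -0.4888
d' = z(H) − z(FA) = 1.4180 − (-0.4888) = 1.9068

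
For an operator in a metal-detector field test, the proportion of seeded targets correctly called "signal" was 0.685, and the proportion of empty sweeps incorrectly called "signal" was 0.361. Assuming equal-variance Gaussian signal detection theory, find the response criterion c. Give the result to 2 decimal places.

c = -0.06

Φ⁻¹(H) = 0.4817
Φ⁻¹(FA) = -0.3558
c = −½·[z(H) + z(FA)] = −0.5 × (0.4817 + (-0.3558)) = -0.06295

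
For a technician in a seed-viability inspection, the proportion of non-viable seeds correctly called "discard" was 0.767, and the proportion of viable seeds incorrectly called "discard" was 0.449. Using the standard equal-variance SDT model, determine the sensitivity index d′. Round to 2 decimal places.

z(H) = z(0.767) = 0.729
z(FA) = z(0.449) = -0.128
d' = z(H) − z(FA) = 0.729 − (-0.128) = 0.857

d′ = 0.86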